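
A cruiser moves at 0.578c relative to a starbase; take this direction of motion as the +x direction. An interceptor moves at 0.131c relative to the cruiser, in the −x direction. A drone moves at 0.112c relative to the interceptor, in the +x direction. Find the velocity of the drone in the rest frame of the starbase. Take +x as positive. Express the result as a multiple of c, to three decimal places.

Apply u = (u' + v)/(1 + u'v/c²) successively, working outward toward the starbase.
Start: velocity of the cruiser relative to the starbase = 0.5780c.
Compose with the interceptor (u' = -0.131 in the cruiser frame): u_1 = (-0.131 + 0.578) / (1 + (-0.131)·0.578) = 0.4470/0.9243 = 0.4836.
Compose with the drone (u' = 0.112 in the interceptor frame): u_2 = (0.112 + 0.484) / (1 + 0.112·0.484) = 0.5956/1.0542 = 0.5650.

+0.565c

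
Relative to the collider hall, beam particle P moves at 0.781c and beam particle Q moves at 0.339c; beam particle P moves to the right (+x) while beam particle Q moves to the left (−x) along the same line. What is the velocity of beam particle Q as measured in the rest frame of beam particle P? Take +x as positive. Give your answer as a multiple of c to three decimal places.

β_A = 0.781, β_B = -0.339.
Transform to A's frame with the inverse velocity-addition law: u' = (u − v)/(1 − uv/c²), taking u = β_B and v = β_A.
u' = (-0.339 − 0.781) / (1 − (0.781)(-0.339)) = -1.1200/1.2648 = -0.8855.

-0.886c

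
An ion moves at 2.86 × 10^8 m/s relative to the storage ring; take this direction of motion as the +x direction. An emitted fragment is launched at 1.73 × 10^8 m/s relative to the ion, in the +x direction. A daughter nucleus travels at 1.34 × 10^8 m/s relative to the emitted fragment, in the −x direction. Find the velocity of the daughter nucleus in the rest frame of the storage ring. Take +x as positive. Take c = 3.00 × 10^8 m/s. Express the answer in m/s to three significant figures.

+2.90 × 10^8 m/s

Apply u = (u' + v)/(1 + u'v/c²) successively, working outward toward the storage ring.
(Dividing each given speed by c = 3.00 × 10^8 m/s to work in units of c.)
Start: velocity of the ion relative to the storage ring = 0.9533c.
Compose with the emitted fragment (u' = 0.577 in the ion frame): u_1 = (0.577 + 0.953) / (1 + 0.577·0.953) = 1.5300/1.5498 = 0.9873.
Compose with the daughter nucleus (u' = -0.447 in the emitted fragment frame): u_2 = (-0.447 + 0.987) / (1 + (-0.447)·0.987) = 0.5406/0.5590 = 0.9670.
So u = 0.9670 × 3.00 × 10^8 m/s.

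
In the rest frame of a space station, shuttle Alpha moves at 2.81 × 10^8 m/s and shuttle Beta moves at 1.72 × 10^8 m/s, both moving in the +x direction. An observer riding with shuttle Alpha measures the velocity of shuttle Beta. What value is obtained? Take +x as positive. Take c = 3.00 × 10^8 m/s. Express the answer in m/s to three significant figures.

β_A = 0.937, β_B = 0.573 (dividing each by c = 3.00 × 10^8 m/s).
Transform to A's frame with the inverse velocity-addition law: u' = (u − v)/(1 − uv/c²), taking u = β_B and v = β_A.
u' = (0.573 − 0.937) / (1 − (0.937)(0.573)) = -0.3633/0.4630 = -0.7848.
u' = -0.7848 × 3.00 × 10^8 m/s.

-2.35 × 10^8 m/s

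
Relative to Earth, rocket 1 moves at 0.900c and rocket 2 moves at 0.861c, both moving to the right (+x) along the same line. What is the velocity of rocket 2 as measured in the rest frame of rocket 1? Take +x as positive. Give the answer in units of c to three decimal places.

-0.173c

β_A = 0.900, β_B = 0.861.
Transform to A's frame with the inverse velocity-addition law: u' = (u − v)/(1 − uv/c²), taking u = β_B and v = β_A.
u' = (0.861 − 0.900) / (1 − (0.900)(0.861)) = -0.0390/0.2251 = -0.1733.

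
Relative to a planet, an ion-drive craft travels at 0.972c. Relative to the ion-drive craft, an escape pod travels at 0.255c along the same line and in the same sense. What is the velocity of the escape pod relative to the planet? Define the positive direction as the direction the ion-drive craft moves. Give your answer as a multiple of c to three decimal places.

With v = 0.972 and u' = 0.255 (in units of c),
u = (u' + v)/(1 + u'v/c²):
u = (0.255 + 0.972) / (1 + 0.255·0.972) = 1.2270/1.2479 = 0.9833
(Galilean addition would give +1.227c, exceeding c.)

0.983c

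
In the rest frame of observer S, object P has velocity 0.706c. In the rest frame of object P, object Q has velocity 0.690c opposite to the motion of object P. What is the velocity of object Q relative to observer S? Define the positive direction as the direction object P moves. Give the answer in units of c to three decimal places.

With v = 0.706 and u' = -0.690 (in units of c),
u = (u' + v)/(1 + u'v/c²):
u = (-0.690 + 0.706) / (1 + (-0.690)·0.706) = 0.0160/0.5129 = 0.0312
(Galilean addition would give +0.016c.)

+0.031c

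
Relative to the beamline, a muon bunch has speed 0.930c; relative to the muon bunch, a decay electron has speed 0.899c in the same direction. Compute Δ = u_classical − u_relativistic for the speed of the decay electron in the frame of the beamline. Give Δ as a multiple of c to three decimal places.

Δ = 0.833c

Galilean: u_cl = 0.899 + 0.930 = 1.8290.
Relativistic: u_rel = (0.899 + 0.930) / (1 + 0.899·0.930) = 1.8290/1.8361 = 0.9961.
Δ = 1.8290 − 0.9961 = 0.8329.
(The classical prediction exceeds c; the relativistic result does not.)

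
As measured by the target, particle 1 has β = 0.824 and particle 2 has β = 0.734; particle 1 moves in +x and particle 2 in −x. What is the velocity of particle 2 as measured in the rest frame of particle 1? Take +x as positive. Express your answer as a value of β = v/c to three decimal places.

β_A = 0.824, β_B = -0.734.
Transform to A's frame with the inverse velocity-addition law: u' = (u − v)/(1 − uv/c²), taking u = β_B and v = β_A.
u' = (-0.734 − 0.824) / (1 − (0.824)(-0.734)) = -1.5580/1.6048 = -0.9708.

β = -0.971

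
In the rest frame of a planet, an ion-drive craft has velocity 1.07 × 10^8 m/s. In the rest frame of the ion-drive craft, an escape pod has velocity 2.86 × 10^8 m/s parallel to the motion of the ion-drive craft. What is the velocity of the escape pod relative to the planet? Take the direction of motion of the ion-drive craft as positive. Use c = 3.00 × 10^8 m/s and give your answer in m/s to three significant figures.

2.93 × 10^8 m/s

In units of c (dividing by 3.00 × 10^8 m/s): v = 0.357, u' = 0.953.
u = (u' + v)/(1 + u'v/c²):
u = (0.953 + 0.357) / (1 + 0.953·0.357) = 1.3100/1.3400 = 0.9776
Converting back: u = 0.9776 × 3.00 × 10^8 m/s.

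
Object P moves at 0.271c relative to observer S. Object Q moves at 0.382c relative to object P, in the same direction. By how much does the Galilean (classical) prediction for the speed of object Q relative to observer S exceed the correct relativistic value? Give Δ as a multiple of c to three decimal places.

Galilean: u_cl = 0.382 + 0.271 = 0.6530.
Relativistic: u_rel = (0.382 + 0.271) / (1 + 0.382·0.271) = 0.6530/1.1035 = 0.5917.
Δ = 0.6530 − 0.5917 = 0.0613.

Δ = 0.061c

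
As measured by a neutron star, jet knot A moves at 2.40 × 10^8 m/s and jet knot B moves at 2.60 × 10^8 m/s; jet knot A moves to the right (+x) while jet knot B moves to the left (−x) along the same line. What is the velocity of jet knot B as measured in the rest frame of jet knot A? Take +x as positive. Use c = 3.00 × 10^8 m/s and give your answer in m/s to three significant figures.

β_A = 0.800, β_B = -0.867 (dividing each by c = 3.00 × 10^8 m/s).
Transform to A's frame with the inverse velocity-addition law: u' = (u − v)/(1 − uv/c²), taking u = β_B and v = β_A.
u' = (-0.867 − 0.800) / (1 − (0.800)(-0.867)) = -1.6667/1.6933 = -0.9843.
u' = -0.9843 × 3.00 × 10^8 m/s.

-2.95 × 10^8 m/s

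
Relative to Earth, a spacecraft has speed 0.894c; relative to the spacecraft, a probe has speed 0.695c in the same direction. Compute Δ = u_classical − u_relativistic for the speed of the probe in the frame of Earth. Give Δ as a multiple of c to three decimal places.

Galilean: u_cl = 0.695 + 0.894 = 1.5890.
Relativistic: u_rel = (0.695 + 0.894) / (1 + 0.695·0.894) = 1.5890/1.6213 = 0.9801.
Δ = 1.5890 − 0.9801 = 0.6089.
(The classical prediction exceeds c; the relativistic result does not.)

Δ = 0.609c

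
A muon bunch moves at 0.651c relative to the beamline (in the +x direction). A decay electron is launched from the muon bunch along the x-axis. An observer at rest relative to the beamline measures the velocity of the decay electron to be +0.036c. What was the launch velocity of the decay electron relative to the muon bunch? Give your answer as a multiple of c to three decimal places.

-0.630c

Invert the composition law: u' = (u − v)/(1 − uv/c²).
u' = (0.036 − 0.651) / (1 − (0.036)(0.651)) = -0.6150/0.9766 = -0.6298.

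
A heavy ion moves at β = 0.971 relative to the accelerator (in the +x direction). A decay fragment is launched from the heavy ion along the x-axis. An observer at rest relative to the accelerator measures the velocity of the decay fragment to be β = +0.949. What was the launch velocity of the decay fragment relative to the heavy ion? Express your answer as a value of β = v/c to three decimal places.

β = -0.280

Invert the composition law: u' = (u − v)/(1 − uv/c²).
u' = (0.949 − 0.971) / (1 − (0.949)(0.971)) = -0.0220/0.0785 = -0.2802.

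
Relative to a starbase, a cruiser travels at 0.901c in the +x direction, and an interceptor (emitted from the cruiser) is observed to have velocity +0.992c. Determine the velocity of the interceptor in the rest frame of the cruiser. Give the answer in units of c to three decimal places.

Invert the composition law: u' = (u − v)/(1 − uv/c²).
u' = (0.992 − 0.901) / (1 − (0.992)(0.901)) = 0.0910/0.1062 = 0.8568.

+0.857c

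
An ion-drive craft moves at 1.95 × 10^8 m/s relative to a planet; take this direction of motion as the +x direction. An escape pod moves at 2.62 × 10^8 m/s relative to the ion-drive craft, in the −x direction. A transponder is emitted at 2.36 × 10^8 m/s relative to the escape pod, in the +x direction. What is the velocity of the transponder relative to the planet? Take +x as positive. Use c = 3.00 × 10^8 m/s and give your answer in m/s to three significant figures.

Apply u = (u' + v)/(1 + u'v/c²) successively, working outward toward the planet.
(Dividing each given speed by c = 3.00 × 10^8 m/s to work in units of c.)
Start: velocity of the ion-drive craft relative to the planet = 0.6500c.
Compose with the escape pod (u' = -0.873 in the ion-drive craft frame): u_1 = (-0.873 + 0.650) / (1 + (-0.873)·0.650) = -0.2233/0.4323 = -0.5166.
Compose with the transponder (u' = 0.787 in the escape pod frame): u_2 = (0.787 + (-0.517)) / (1 + 0.787·(-0.517)) = 0.2701/0.5936 = 0.4550.
So u = 0.4550 × 3.00 × 10^8 m/s.

+1.36 × 10^8 m/s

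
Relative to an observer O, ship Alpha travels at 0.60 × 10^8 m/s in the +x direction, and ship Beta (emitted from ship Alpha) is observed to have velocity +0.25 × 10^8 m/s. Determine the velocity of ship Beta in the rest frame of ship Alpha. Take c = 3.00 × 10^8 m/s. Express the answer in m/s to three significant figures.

v = 0.200c, u = 0.083c.
Invert the composition law: u' = (u − v)/(1 − uv/c²).
u' = (0.083 − 0.200) / (1 − (0.083)(0.200)) = -0.1167/0.9833 = -0.1186.
u' = -0.1186 × 3.00 × 10^8 m/s.

-3.56 × 10^7 m/s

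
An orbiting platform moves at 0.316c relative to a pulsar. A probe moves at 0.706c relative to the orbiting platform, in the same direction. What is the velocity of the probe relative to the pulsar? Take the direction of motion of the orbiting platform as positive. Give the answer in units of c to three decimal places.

With v = 0.316 and u' = 0.706 (in units of c),
u = (u' + v)/(1 + u'v/c²):
u = (0.706 + 0.316) / (1 + 0.706·0.316) = 1.0220/1.2231 = 0.8356

0.836c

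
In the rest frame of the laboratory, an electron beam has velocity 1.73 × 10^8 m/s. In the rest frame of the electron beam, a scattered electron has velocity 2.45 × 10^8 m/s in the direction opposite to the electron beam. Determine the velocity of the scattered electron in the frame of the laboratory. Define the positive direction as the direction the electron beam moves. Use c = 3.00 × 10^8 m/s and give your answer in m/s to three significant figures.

-1.36 × 10^8 m/s

In units of c (dividing by 3.00 × 10^8 m/s): v = 0.577, u' = -0.817.
u = (u' + v)/(1 + u'v/c²):
u = (-0.817 + 0.577) / (1 + (-0.817)·0.577) = -0.2400/0.5291 = -0.4536
(Galilean addition would give -0.240c.)
Converting back: u = -0.4536 × 3.00 × 10^8 m/s.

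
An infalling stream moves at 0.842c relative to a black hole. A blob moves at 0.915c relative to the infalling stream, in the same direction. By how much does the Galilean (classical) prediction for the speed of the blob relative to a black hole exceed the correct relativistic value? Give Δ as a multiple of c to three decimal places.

Galilean: u_cl = 0.915 + 0.842 = 1.7570.
Relativistic: u_rel = (0.915 + 0.842) / (1 + 0.915·0.842) = 1.7570/1.7704 = 0.9924.
Δ = 1.7570 − 0.9924 = 0.7646.
(The classical prediction exceeds c; the relativistic result does not.)

Δ = 0.765c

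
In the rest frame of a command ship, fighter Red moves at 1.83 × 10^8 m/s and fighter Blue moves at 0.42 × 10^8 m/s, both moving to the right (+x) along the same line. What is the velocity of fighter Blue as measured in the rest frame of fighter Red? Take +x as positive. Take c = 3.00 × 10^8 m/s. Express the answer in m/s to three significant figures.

β_A = 0.610, β_B = 0.140 (dividing each by c = 3.00 × 10^8 m/s).
Transform to A's frame with the inverse velocity-addition law: u' = (u − v)/(1 − uv/c²), taking u = β_B and v = β_A.
u' = (0.140 − 0.610) / (1 − (0.610)(0.140)) = -0.4700/0.9146 = -0.5139.
u' = -0.5139 × 3.00 × 10^8 m/s.

-1.54 × 10^8 m/s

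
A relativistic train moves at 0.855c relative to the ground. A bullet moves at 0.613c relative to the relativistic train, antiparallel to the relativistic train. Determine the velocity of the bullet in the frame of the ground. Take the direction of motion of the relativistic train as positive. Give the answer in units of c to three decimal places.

+0.509c

With v = 0.855 and u' = -0.613 (in units of c),
u = (u' + v)/(1 + u'v/c²):
u = (-0.613 + 0.855) / (1 + (-0.613)·0.855) = 0.2420/0.4759 = 0.5085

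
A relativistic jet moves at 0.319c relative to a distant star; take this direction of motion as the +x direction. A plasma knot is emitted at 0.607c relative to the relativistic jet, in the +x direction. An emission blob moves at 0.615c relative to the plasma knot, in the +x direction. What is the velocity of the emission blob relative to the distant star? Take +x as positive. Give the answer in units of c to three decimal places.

0.942c

Apply u = (u' + v)/(1 + u'v/c²) successively, working outward toward the distant star.
Start: velocity of the relativistic jet relative to the distant star = 0.3190c.
Compose with the plasma knot (u' = 0.607 in the relativistic jet frame): u_1 = (0.607 + 0.319) / (1 + 0.607·0.319) = 0.9260/1.1936 = 0.7758.
Compose with the emission blob (u' = 0.615 in the plasma knot frame): u_2 = (0.615 + 0.776) / (1 + 0.615·0.776) = 1.3908/1.4771 = 0.9416.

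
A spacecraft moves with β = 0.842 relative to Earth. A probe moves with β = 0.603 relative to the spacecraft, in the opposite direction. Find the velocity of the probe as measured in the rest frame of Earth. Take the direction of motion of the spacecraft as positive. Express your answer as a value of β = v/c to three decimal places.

With v = 0.842 and u' = -0.603 (in units of c),
u = (u' + v)/(1 + u'v/c²):
u = (-0.603 + 0.842) / (1 + (-0.603)·0.842) = 0.2390/0.4923 = 0.4855
(Galilean addition would give +0.239c.)

β = +0.486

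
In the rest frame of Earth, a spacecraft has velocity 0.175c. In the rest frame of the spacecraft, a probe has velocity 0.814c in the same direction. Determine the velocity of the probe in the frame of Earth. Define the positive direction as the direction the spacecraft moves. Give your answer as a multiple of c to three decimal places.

With v = 0.175 and u' = 0.814 (in units of c),
u = (u' + v)/(1 + u'v/c²):
u = (0.814 + 0.175) / (1 + 0.814·0.175) = 0.9890/1.1424 = 0.8657

0.866c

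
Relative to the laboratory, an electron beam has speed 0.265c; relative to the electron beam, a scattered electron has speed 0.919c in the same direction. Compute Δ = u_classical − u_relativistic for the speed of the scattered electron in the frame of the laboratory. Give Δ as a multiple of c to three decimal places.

Galilean: u_cl = 0.919 + 0.265 = 1.1840.
Relativistic: u_rel = (0.919 + 0.265) / (1 + 0.919·0.265) = 1.1840/1.2435 = 0.9521.
Δ = 1.1840 − 0.9521 = 0.2319.
(The classical prediction exceeds c; the relativistic result does not.)

Δ = 0.232c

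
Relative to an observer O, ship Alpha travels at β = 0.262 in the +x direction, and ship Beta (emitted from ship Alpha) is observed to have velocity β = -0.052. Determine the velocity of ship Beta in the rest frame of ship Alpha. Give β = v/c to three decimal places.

Invert the composition law: u' = (u − v)/(1 − uv/c²).
u' = (-0.052 − 0.262) / (1 − (-0.052)(0.262)) = -0.3140/1.0136 = -0.3098.

β = -0.310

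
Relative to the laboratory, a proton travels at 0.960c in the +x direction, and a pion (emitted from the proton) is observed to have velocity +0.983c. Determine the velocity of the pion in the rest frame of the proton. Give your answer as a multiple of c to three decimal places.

+0.408c

Invert the composition law: u' = (u − v)/(1 − uv/c²).
u' = (0.983 − 0.960) / (1 − (0.983)(0.960)) = 0.0230/0.0563 = 0.4084.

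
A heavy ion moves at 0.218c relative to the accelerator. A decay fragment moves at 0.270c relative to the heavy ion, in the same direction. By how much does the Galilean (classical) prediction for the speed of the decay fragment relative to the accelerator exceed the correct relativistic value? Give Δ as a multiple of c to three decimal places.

Galilean: u_cl = 0.270 + 0.218 = 0.4880.
Relativistic: u_rel = (0.270 + 0.218) / (1 + 0.270·0.218) = 0.4880/1.0589 = 0.4609.
Δ = 0.4880 − 0.4609 = 0.0271.

Δ = 0.027c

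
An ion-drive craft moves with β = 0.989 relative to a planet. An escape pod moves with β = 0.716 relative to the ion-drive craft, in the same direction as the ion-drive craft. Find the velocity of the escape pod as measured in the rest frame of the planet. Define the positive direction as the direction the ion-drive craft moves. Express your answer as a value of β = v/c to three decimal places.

β = 0.998

With v = 0.989 and u' = 0.716 (in units of c),
u = (u' + v)/(1 + u'v/c²):
u = (0.716 + 0.989) / (1 + 0.716·0.989) = 1.7050/1.7081 = 0.9982
(Galilean addition would give +1.705c, exceeding c.)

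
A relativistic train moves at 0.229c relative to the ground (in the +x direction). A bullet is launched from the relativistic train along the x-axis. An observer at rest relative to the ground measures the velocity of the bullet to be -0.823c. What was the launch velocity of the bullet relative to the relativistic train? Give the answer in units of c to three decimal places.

Invert the composition law: u' = (u − v)/(1 − uv/c²).
u' = (-0.823 − 0.229) / (1 − (-0.823)(0.229)) = -1.0520/1.1885 = -0.8852.

-0.885c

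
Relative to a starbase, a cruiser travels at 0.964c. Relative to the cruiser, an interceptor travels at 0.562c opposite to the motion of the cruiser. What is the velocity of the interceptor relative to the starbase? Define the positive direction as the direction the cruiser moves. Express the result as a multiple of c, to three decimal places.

With v = 0.964 and u' = -0.562 (in units of c),
u = (u' + v)/(1 + u'v/c²):
u = (-0.562 + 0.964) / (1 + (-0.562)·0.964) = 0.4020/0.4582 = 0.8773
(Galilean addition would give +0.402c.)

+0.877c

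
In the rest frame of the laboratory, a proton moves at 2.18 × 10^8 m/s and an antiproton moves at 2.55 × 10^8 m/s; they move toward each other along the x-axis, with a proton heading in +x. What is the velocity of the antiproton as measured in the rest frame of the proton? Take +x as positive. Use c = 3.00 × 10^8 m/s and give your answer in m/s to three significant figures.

β_A = 0.727, β_B = -0.850 (dividing each by c = 3.00 × 10^8 m/s).
Transform to A's frame with the inverse velocity-addition law: u' = (u − v)/(1 − uv/c²), taking u = β_B and v = β_A.
u' = (-0.850 − 0.727) / (1 − (0.727)(-0.850)) = -1.5767/1.6177 = -0.9747.
u' = -0.9747 × 3.00 × 10^8 m/s.

-2.92 × 10^8 m/s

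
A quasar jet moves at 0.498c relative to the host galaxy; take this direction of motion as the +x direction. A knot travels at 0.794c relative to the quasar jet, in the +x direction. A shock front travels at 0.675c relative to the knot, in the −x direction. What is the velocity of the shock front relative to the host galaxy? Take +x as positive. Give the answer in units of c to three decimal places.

+0.669c

Apply u = (u' + v)/(1 + u'v/c²) successively, working outward toward the host galaxy.
Start: velocity of the quasar jet relative to the host galaxy = 0.4980c.
Compose with the knot (u' = 0.794 in the quasar jet frame): u_1 = (0.794 + 0.498) / (1 + 0.794·0.498) = 1.2920/1.3954 = 0.9259.
Compose with the shock front (u' = -0.675 in the knot frame): u_2 = (-0.675 + 0.926) / (1 + (-0.675)·0.926) = 0.2509/0.3750 = 0.6690.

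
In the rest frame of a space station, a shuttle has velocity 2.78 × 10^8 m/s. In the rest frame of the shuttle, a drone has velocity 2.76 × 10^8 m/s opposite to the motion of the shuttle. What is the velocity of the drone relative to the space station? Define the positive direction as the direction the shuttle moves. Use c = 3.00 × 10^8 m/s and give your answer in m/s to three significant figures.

In units of c (dividing by 3.00 × 10^8 m/s): v = 0.927, u' = -0.920.
u = (u' + v)/(1 + u'v/c²):
u = (-0.920 + 0.927) / (1 + (-0.920)·0.927) = 0.0067/0.1475 = 0.0452
(Galilean addition would give +0.007c.)
Converting back: u = 0.0452 × 3.00 × 10^8 m/s.

+1.36 × 10^7 m/s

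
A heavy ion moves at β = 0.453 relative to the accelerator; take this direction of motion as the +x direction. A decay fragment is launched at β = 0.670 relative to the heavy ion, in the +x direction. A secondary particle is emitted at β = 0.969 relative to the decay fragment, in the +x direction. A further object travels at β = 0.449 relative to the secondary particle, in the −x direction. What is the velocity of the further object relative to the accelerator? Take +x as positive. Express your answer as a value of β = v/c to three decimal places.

Apply u = (u' + v)/(1 + u'v/c²) successively, working outward toward the accelerator.
Start: velocity of the heavy ion relative to the accelerator = 0.4530c.
Compose with the decay fragment (u' = 0.670 in the heavy ion frame): u_1 = (0.670 + 0.453) / (1 + 0.670·0.453) = 1.1230/1.3035 = 0.8615.
Compose with the secondary particle (u' = 0.969 in the decay fragment frame): u_2 = (0.969 + 0.862) / (1 + 0.969·0.862) = 1.8305/1.8348 = 0.9977.
Compose with the further object (u' = -0.449 in the secondary particle frame): u_3 = (-0.449 + 0.998) / (1 + (-0.449)·0.998) = 0.5487/0.5521 = 0.9939.

β = +0.994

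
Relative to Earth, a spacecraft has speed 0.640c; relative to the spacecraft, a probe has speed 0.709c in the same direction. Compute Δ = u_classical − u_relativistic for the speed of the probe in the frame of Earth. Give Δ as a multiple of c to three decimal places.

Galilean: u_cl = 0.709 + 0.640 = 1.3490.
Relativistic: u_rel = (0.709 + 0.640) / (1 + 0.709·0.640) = 1.3490/1.4538 = 0.9279.
Δ = 1.3490 − 0.9279 = 0.4211.
(The classical prediction exceeds c; the relativistic result does not.)

Δ = 0.421c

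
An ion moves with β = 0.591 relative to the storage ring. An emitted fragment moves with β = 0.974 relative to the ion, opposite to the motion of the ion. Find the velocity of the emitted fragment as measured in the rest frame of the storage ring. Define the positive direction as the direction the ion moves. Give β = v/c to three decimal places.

β = -0.903

With v = 0.591 and u' = -0.974 (in units of c),
u = (u' + v)/(1 + u'v/c²):
u = (-0.974 + 0.591) / (1 + (-0.974)·0.591) = -0.3830/0.4244 = -0.9025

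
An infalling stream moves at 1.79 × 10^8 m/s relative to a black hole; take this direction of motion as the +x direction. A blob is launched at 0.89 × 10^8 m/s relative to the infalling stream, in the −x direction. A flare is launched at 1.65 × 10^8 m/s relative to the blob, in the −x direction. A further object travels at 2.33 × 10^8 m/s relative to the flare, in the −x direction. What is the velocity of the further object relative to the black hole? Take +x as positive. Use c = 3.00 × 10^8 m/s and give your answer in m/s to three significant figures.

Apply u = (u' + v)/(1 + u'v/c²) successively, working outward toward the black hole.
(Dividing each given speed by c = 3.00 × 10^8 m/s to work in units of c.)
Start: velocity of the infalling stream relative to the black hole = 0.5967c.
Compose with the blob (u' = -0.297 in the infalling stream frame): u_1 = (-0.297 + 0.597) / (1 + (-0.297)·0.597) = 0.3000/0.8230 = 0.3645.
Compose with the flare (u' = -0.550 in the blob frame): u_2 = (-0.550 + 0.365) / (1 + (-0.550)·0.365) = -0.1855/0.7995 = -0.2320.
Compose with the further object (u' = -0.777 in the flare frame): u_3 = (-0.777 + (-0.232)) / (1 + (-0.777)·(-0.232)) = -1.0087/1.1802 = -0.8547.
So u = -0.8547 × 3.00 × 10^8 m/s.

-2.56 × 10^8 m/s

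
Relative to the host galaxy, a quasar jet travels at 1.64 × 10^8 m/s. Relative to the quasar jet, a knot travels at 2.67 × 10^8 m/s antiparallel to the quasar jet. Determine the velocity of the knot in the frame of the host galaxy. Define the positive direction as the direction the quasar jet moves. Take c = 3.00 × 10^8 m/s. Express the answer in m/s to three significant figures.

-2.01 × 10^8 m/s

In units of c (dividing by 3.00 × 10^8 m/s): v = 0.547, u' = -0.890.
u = (u' + v)/(1 + u'v/c²):
u = (-0.890 + 0.547) / (1 + (-0.890)·0.547) = -0.3433/0.5135 = -0.6687
Converting back: u = -0.6687 × 3.00 × 10^8 m/s.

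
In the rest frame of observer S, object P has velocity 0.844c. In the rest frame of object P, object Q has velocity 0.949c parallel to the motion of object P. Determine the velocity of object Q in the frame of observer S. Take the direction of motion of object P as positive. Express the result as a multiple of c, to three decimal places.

With v = 0.844 and u' = 0.949 (in units of c),
u = (u' + v)/(1 + u'v/c²):
u = (0.949 + 0.844) / (1 + 0.949·0.844) = 1.7930/1.8010 = 0.9956

0.996c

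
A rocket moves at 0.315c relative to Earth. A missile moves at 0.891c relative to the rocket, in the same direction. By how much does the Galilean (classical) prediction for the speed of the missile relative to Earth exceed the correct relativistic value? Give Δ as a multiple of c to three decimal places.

Galilean: u_cl = 0.891 + 0.315 = 1.2060.
Relativistic: u_rel = (0.891 + 0.315) / (1 + 0.891·0.315) = 1.2060/1.2807 = 0.9417.
Δ = 1.2060 − 0.9417 = 0.2643.
(The classical prediction exceeds c; the relativistic result does not.)

Δ = 0.264c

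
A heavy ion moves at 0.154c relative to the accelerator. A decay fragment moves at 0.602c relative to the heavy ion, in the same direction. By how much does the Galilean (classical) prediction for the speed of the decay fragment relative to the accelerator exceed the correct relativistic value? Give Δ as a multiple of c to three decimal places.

Δ = 0.064c

Galilean: u_cl = 0.602 + 0.154 = 0.7560.
Relativistic: u_rel = (0.602 + 0.154) / (1 + 0.602·0.154) = 0.7560/1.0927 = 0.6919.
Δ = 0.7560 − 0.6919 = 0.0641.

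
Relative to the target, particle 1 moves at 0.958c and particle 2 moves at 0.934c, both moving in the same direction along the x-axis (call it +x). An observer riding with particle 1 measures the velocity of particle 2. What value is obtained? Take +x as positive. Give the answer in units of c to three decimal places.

β_A = 0.958, β_B = 0.934.
Transform to A's frame with the inverse velocity-addition law: u' = (u − v)/(1 − uv/c²), taking u = β_B and v = β_A.
u' = (0.934 − 0.958) / (1 − (0.958)(0.934)) = -0.0240/0.1052 = -0.2281.

-0.228c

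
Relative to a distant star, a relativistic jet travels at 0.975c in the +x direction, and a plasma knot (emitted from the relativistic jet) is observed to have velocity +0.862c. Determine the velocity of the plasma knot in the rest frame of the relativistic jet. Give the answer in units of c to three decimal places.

Invert the composition law: u' = (u − v)/(1 − uv/c²).
u' = (0.862 − 0.975) / (1 − (0.862)(0.975)) = -0.1130/0.1595 = -0.7082.

-0.708c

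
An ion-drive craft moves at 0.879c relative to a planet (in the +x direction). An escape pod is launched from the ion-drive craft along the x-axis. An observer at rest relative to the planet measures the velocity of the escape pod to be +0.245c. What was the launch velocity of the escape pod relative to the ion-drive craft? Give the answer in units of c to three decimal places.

-0.808c

Invert the composition law: u' = (u − v)/(1 − uv/c²).
u' = (0.245 − 0.879) / (1 − (0.245)(0.879)) = -0.6340/0.7846 = -0.8080.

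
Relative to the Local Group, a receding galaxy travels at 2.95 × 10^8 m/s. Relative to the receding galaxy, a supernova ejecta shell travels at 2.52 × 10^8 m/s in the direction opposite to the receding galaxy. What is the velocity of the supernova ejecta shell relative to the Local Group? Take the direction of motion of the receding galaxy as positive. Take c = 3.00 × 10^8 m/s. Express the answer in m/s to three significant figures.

In units of c (dividing by 3.00 × 10^8 m/s): v = 0.983, u' = -0.840.
u = (u' + v)/(1 + u'v/c²):
u = (-0.840 + 0.983) / (1 + (-0.840)·0.983) = 0.1433/0.1740 = 0.8238
(Galilean addition would give +0.143c.)
Converting back: u = 0.8238 × 3.00 × 10^8 m/s.

+2.47 × 10^8 m/s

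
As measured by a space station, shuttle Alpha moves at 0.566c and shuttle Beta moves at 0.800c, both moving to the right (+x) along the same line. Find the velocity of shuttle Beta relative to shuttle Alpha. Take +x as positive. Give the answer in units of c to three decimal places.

+0.428c

β_A = 0.566, β_B = 0.800.
Transform to A's frame with the inverse velocity-addition law: u' = (u − v)/(1 − uv/c²), taking u = β_B and v = β_A.
u' = (0.800 − 0.566) / (1 − (0.566)(0.800)) = 0.2340/0.5472 = 0.4276.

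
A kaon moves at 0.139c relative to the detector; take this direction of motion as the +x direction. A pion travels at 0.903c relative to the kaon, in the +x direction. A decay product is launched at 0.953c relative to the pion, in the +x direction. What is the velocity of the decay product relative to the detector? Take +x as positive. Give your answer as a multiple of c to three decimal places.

0.998c

Apply u = (u' + v)/(1 + u'v/c²) successively, working outward toward the detector.
Start: velocity of the kaon relative to the detector = 0.1390c.
Compose with the pion (u' = 0.903 in the kaon frame): u_1 = (0.903 + 0.139) / (1 + 0.903·0.139) = 1.0420/1.1255 = 0.9258.
Compose with the decay product (u' = 0.953 in the pion frame): u_2 = (0.953 + 0.926) / (1 + 0.953·0.926) = 1.8788/1.8823 = 0.9981.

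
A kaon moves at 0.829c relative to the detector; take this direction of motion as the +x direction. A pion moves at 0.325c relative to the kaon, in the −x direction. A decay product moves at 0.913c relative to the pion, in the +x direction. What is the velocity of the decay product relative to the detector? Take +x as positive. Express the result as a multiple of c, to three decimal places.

+0.983c

Apply u = (u' + v)/(1 + u'v/c²) successively, working outward toward the detector.
Start: velocity of the kaon relative to the detector = 0.8290c.
Compose with the pion (u' = -0.325 in the kaon frame): u_1 = (-0.325 + 0.829) / (1 + (-0.325)·0.829) = 0.5040/0.7306 = 0.6899.
Compose with the decay product (u' = 0.913 in the pion frame): u_2 = (0.913 + 0.690) / (1 + 0.913·0.690) = 1.6029/1.6298 = 0.9834.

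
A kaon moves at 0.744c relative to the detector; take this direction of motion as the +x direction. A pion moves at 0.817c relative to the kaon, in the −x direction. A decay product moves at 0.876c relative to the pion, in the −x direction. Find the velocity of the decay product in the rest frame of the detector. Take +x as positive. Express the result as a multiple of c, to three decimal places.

Apply u = (u' + v)/(1 + u'v/c²) successively, working outward toward the detector.
Start: velocity of the kaon relative to the detector = 0.7440c.
Compose with the pion (u' = -0.817 in the kaon frame): u_1 = (-0.817 + 0.744) / (1 + (-0.817)·0.744) = -0.0730/0.3922 = -0.1862.
Compose with the decay product (u' = -0.876 in the pion frame): u_2 = (-0.876 + (-0.186)) / (1 + (-0.876)·(-0.186)) = -1.0622/1.1631 = -0.9132.

-0.913c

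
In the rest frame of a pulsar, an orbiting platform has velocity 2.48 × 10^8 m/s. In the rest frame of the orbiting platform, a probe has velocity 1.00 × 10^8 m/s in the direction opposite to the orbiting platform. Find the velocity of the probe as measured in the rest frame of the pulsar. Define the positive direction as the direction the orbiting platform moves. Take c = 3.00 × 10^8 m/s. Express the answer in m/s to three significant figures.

+2.04 × 10^8 m/s

In units of c (dividing by 3.00 × 10^8 m/s): v = 0.827, u' = -0.333.
u = (u' + v)/(1 + u'v/c²):
u = (-0.333 + 0.827) / (1 + (-0.333)·0.827) = 0.4933/0.7244 = 0.6810
Converting back: u = 0.6810 × 3.00 × 10^8 m/s.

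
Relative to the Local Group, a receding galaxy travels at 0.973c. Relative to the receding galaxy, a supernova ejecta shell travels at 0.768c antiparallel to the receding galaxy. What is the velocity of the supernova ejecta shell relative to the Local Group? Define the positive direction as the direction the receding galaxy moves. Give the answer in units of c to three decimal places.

+0.811c

With v = 0.973 and u' = -0.768 (in units of c),
u = (u' + v)/(1 + u'v/c²):
u = (-0.768 + 0.973) / (1 + (-0.768)·0.973) = 0.2050/0.2527 = 0.8111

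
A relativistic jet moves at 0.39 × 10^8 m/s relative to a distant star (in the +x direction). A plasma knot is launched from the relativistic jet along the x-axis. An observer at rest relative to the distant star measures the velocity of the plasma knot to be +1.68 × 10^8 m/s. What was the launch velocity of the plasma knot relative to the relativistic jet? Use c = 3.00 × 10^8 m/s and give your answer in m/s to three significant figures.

v = 0.130c, u = 0.560c.
Invert the composition law: u' = (u − v)/(1 − uv/c²).
u' = (0.560 − 0.130) / (1 − (0.560)(0.130)) = 0.4300/0.9272 = 0.4638.
u' = 0.4638 × 3.00 × 10^8 m/s.

+1.39 × 10^8 m/s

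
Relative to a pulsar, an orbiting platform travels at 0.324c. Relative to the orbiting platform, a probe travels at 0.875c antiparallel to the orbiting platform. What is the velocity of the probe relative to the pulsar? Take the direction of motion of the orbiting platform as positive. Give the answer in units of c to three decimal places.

-0.769c

With v = 0.324 and u' = -0.875 (in units of c),
u = (u' + v)/(1 + u'v/c²):
u = (-0.875 + 0.324) / (1 + (-0.875)·0.324) = -0.5510/0.7165 = -0.7690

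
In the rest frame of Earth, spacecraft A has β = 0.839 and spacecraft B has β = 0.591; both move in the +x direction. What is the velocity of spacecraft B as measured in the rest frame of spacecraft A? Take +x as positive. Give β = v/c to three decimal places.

β = -0.492

β_A = 0.839, β_B = 0.591.
Transform to A's frame with the inverse velocity-addition law: u' = (u − v)/(1 − uv/c²), taking u = β_B and v = β_A.
u' = (0.591 − 0.839) / (1 − (0.839)(0.591)) = -0.2480/0.5042 = -0.4919.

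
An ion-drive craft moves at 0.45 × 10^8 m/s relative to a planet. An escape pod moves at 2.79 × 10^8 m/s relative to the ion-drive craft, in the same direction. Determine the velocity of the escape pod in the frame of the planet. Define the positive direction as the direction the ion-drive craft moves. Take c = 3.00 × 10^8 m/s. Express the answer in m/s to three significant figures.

In units of c (dividing by 3.00 × 10^8 m/s): v = 0.150, u' = 0.930.
u = (u' + v)/(1 + u'v/c²):
u = (0.930 + 0.150) / (1 + 0.930·0.150) = 1.0800/1.1395 = 0.9478
Converting back: u = 0.9478 × 3.00 × 10^8 m/s.

2.84 × 10^8 m/s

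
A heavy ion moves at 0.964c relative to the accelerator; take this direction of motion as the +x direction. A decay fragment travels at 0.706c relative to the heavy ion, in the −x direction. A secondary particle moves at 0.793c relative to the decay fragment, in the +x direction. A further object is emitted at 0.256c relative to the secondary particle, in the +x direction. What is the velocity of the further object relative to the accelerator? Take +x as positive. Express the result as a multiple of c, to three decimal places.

+0.986c

Apply u = (u' + v)/(1 + u'v/c²) successively, working outward toward the accelerator.
Start: velocity of the heavy ion relative to the accelerator = 0.9640c.
Compose with the decay fragment (u' = -0.706 in the heavy ion frame): u_1 = (-0.706 + 0.964) / (1 + (-0.706)·0.964) = 0.2580/0.3194 = 0.8077.
Compose with the secondary particle (u' = 0.793 in the decay fragment frame): u_2 = (0.793 + 0.808) / (1 + 0.793·0.808) = 1.6007/1.6405 = 0.9757.
Compose with the further object (u' = 0.256 in the secondary particle frame): u_3 = (0.256 + 0.976) / (1 + 0.256·0.976) = 1.2317/1.2498 = 0.9856.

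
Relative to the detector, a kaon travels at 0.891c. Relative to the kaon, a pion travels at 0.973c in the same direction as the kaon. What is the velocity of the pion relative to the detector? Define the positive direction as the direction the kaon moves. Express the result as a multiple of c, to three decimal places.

With v = 0.891 and u' = 0.973 (in units of c),
u = (u' + v)/(1 + u'v/c²):
u = (0.973 + 0.891) / (1 + 0.973·0.891) = 1.8640/1.8669 = 0.9984
(Galilean addition would give +1.864c, exceeding c.)

0.998c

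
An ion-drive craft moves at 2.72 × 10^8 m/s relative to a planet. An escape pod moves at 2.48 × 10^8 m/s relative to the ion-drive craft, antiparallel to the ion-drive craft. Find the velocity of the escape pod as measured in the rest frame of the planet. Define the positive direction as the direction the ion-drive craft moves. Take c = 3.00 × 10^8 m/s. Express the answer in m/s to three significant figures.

In units of c (dividing by 3.00 × 10^8 m/s): v = 0.907, u' = -0.827.
u = (u' + v)/(1 + u'v/c²):
u = (-0.827 + 0.907) / (1 + (-0.827)·0.907) = 0.0800/0.2505 = 0.3194
(Galilean addition would give +0.080c.)
Converting back: u = 0.3194 × 3.00 × 10^8 m/s.

+9.58 × 10^7 m/s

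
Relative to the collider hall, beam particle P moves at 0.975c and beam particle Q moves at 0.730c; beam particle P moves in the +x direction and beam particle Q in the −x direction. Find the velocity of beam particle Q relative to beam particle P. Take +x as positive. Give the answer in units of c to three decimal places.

β_A = 0.975, β_B = -0.730.
Transform to A's frame with the inverse velocity-addition law: u' = (u − v)/(1 − uv/c²), taking u = β_B and v = β_A.
u' = (-0.730 − 0.975) / (1 − (0.975)(-0.730)) = -1.7050/1.7118 = -0.9961.

-0.996c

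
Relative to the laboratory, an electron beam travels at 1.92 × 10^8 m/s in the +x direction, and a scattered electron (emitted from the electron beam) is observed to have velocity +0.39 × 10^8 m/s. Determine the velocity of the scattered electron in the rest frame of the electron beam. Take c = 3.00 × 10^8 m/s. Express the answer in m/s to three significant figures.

-1.67 × 10^8 m/s

v = 0.640c, u = 0.130c.
Invert the composition law: u' = (u − v)/(1 − uv/c²).
u' = (0.130 − 0.640) / (1 − (0.130)(0.640)) = -0.5100/0.9168 = -0.5563.
u' = -0.5563 × 3.00 × 10^8 m/s.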